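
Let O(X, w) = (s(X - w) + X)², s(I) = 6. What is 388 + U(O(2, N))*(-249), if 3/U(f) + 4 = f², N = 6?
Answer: 528983/1364 ≈ 387.82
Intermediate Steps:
O(X, w) = (6 + X)²
U(f) = 3/(-4 + f²)
388 + U(O(2, N))*(-249) = 388 + (3/(-4 + ((6 + 2)²)²))*(-249) = 388 + (3/(-4 + (8²)²))*(-249) = 388 + (3/(-4 + 64²))*(-249) = 388 + (3/(-4 + 4096))*(-249) = 388 + (3/4092)*(-249) = 388 + (3*(1/4092))*(-249) = 388 + (1/1364)*(-249) = 388 - 249/1364 = 528983/1364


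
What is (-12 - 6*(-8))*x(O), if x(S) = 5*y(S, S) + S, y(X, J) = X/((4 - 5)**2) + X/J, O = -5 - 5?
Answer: -1980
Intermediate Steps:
O = -10
y(X, J) = X + X/J (y(X, J) = X/((-1)**2) + X/J = X/1 + X/J = X*1 + X/J = X + X/J)
x(S) = 5 + 6*S (x(S) = 5*(S + S/S) + S = 5*(S + 1) + S = 5*(1 + S) + S = (5 + 5*S) + S = 5 + 6*S)
(-12 - 6*(-8))*x(O) = (-12 - 6*(-8))*(5 + 6*(-10)) = (-12 + 48)*(5 - 60) = 36*(-55) = -1980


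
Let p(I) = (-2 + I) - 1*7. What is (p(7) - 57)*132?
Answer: -7788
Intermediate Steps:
p(I) = -9 + I (p(I) = (-2 + I) - 7 = -9 + I)
(p(7) - 57)*132 = ((-9 + 7) - 57)*132 = (-2 - 57)*132 = -59*132 = -7788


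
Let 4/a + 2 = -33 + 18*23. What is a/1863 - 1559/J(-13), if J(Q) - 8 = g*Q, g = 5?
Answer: 366924757/13415463 ≈ 27.351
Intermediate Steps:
a = 4/379 (a = 4/(-2 + (-33 + 18*23)) = 4/(-2 + (-33 + 414)) = 4/(-2 + 381) = 4/379 ≈ 0.010554)
J(Q) = 8 + 5*Q
a/1863 - 1559/J(-13) = (4/379)/1863 - 1559/(8 + 5*(-13)) = (4/379)*(1/1863) - 1559/(8 - 65) = 4/706077 - 1559/(-57) = 4/706077 - 1559*(-1/57) = 4/706077 + 1559/57 = 366924757/13415463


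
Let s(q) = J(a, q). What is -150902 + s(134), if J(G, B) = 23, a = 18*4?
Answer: -150879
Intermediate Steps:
a = 72
s(q) = 23
-150902 + s(134) = -150902 + 23 = -150879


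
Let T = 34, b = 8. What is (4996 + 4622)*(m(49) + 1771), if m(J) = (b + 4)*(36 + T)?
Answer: 25112598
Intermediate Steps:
m(J) = 840 (m(J) = (8 + 4)*(36 + 34) = 12*70 = 840)
(4996 + 4622)*(m(49) + 1771) = (4996 + 4622)*(840 + 1771) = 9618*2611 = 25112598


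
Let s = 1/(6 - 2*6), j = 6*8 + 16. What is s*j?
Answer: -32/3 ≈ -10.667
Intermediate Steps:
j = 64 (j = 48 + 16 = 64)
s = -1/6 (s = 1/(6 - 12) = 1/(-6) = -1/6 ≈ -0.16667)
s*j = -1/6*64 = -32/3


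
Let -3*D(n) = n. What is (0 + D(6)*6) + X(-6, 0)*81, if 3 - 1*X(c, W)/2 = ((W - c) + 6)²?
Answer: -22854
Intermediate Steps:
D(n) = -n/3
X(c, W) = 6 - 2*(6 + W - c)² (X(c, W) = 6 - 2*((W - c) + 6)² = 6 - 2*(6 + W - c)²)
(0 + D(6)*6) + X(-6, 0)*81 = (0 - ⅓*6*6) + (6 - 2*(6 + 0 - 1*(-6))²)*81 = (0 - 2*6) + (6 - 2*(6 + 0 + 6)²)*81 = (0 - 12) + (6 - 2*12²)*81 = -12 + (6 - 2*144)*81 = -12 + (6 - 288)*81 = -12 - 282*81 = -12 - 22842 = -22854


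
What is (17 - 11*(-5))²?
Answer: 5184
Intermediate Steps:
(17 - 11*(-5))² = (17 + 55)² = 72² = 5184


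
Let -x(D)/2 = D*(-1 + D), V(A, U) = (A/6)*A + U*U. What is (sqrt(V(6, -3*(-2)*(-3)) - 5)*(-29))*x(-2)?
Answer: 1740*sqrt(13) ≈ 6273.7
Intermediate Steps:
V(A, U) = U**2 + A**2/6 (V(A, U) = (A*(1/6))*A + U**2 = (A/6)*A + U**2 = A**2/6 + U**2 = U**2 + A**2/6)
x(D) = -2*D*(-1 + D)
(sqrt(V(6, -3*(-2)*(-3)) - 5)*(-29))*x(-2) = (sqrt(((-3*(-2)*(-3))**2 + (1/6)*6**2) - 5)*(-29))*(2*(-2)*(1 - 1*(-2))) = (sqrt(((6*(-3))**2 + (1/6)*36) - 5)*(-29))*(2*(-2)*(1 + 2)) = (sqrt(((-18)**2 + 6) - 5)*(-29))*(2*(-2)*3) = (sqrt((324 + 6) - 5)*(-29))*(-12) = (sqrt(330 - 5)*(-29))*(-12) = (sqrt(325)*(-29))*(-12) = ((5*sqrt(13))*(-29))*(-12) = -145*sqrt(13)*(-12) = 1740*sqrt(13)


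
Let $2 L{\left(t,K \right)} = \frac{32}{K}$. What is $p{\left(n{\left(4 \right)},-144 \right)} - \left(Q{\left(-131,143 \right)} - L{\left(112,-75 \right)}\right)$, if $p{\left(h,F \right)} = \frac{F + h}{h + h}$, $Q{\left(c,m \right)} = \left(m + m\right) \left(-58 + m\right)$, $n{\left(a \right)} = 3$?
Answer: $- \frac{3650057}{150} \approx -24334.0$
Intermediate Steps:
$L{\left(t,K \right)} = \frac{16}{K}$ ($L{\left(t,K \right)} = \frac{32 \frac{1}{K}}{2} = \frac{16}{K}$)
$Q{\left(c,m \right)} = 2 m \left(-58 + m\right)$
$p{\left(h,F \right)} = \frac{F + h}{2 h}$
$p{\left(n{\left(4 \right)},-144 \right)} - \left(Q{\left(-131,143 \right)} - L{\left(112,-75 \right)}\right) = \frac{-144 + 3}{2 \cdot 3} - \left(2 \cdot 143 \left(-58 + 143\right) - \frac{16}{-75}\right) = \frac{1}{2} \cdot \frac{1}{3} \left(-141\right) - \left(2 \cdot 143 \cdot 85 - 16 \left(- \frac{1}{75}\right)\right) = - \frac{47}{2} - \left(24310 - - \frac{16}{75}\right) = - \frac{47}{2} - \left(24310 + \frac{16}{75}\right) = - \frac{47}{2} - \frac{1823266}{75} = - \frac{3650057}{150}$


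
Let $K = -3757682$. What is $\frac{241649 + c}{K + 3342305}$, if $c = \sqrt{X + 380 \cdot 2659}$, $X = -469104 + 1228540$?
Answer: $- \frac{241649}{415377} - \frac{8 \sqrt{27654}}{415377} \approx -0.58496$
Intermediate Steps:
$X = 759436$
$c = 8 \sqrt{27654}$ ($c = \sqrt{759436 + 380 \cdot 2659} = \sqrt{759436 + 1010420} = \sqrt{1769856} = 8 \sqrt{27654} \approx 1330.4$)
$\frac{241649 + c}{K + 3342305} = \frac{241649 + 8 \sqrt{27654}}{-3757682 + 3342305} = \frac{241649 + 8 \sqrt{27654}}{-415377} = \left(241649 + 8 \sqrt{27654}\right) \left(- \frac{1}{415377}\right) = - \frac{241649}{415377} - \frac{8 \sqrt{27654}}{415377}$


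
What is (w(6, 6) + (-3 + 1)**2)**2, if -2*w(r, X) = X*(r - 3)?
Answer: 25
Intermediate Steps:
w(r, X) = -X*(-3 + r)/2 (w(r, X) = -X*(r - 3)/2 = -X*(-3 + r)/2)
(w(6, 6) + (-3 + 1)**2)**2 = ((1/2)*6*(3 - 1*6) + (-3 + 1)**2)**2 = ((1/2)*6*(3 - 6) + (-2)**2)**2 = ((1/2)*6*(-3) + 4)**2 = (-9 + 4)**2 = (-5)**2 = 25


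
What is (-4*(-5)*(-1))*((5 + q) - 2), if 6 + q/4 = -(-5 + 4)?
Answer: 340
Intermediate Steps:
q = -20 (q = -24 + 4*(-(-5 + 4)) = -24 + 4*(-1*(-1)) = -24 + 4*1 = -24 + 4 = -20)
(-4*(-5)*(-1))*((5 + q) - 2) = (-4*(-5)*(-1))*((5 - 20) - 2) = (20*(-1))*(-15 - 2) = -20*(-17) = 340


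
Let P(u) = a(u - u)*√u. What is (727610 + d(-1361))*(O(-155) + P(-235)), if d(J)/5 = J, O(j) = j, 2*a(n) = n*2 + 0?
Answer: -111724775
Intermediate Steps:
a(n) = n (a(n) = (n*2 + 0)/2 = (2*n + 0)/2 = (2*n)/2 = n)
d(J) = 5*J
P(u) = 0 (P(u) = (u - u)*√u = 0*√u = 0)
(727610 + d(-1361))*(O(-155) + P(-235)) = (727610 + 5*(-1361))*(-155 + 0) = (727610 - 6805)*(-155) = 720805*(-155) = -111724775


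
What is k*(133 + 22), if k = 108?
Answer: 16740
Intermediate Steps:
k*(133 + 22) = 108*(133 + 22) = 108*155 = 16740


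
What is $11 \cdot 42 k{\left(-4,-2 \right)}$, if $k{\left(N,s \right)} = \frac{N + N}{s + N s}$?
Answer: $-616$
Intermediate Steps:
$k{\left(N,s \right)} = \frac{2 N}{s + N s}$
$11 \cdot 42 k{\left(-4,-2 \right)} = 11 \cdot 42 \cdot 2 \left(-4\right) \frac{1}{-2} \frac{1}{1 - 4} = 462 \cdot 2 \left(-4\right) \left(- \frac{1}{2}\right) \frac{1}{-3} = 462 \cdot 2 \left(-4\right) \left(- \frac{1}{2}\right) \left(- \frac{1}{3}\right) = 462 \left(- \frac{4}{3}\right) = -616$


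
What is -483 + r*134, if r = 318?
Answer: 42129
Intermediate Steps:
-483 + r*134 = -483 + 318*134 = -483 + 42612 = 42129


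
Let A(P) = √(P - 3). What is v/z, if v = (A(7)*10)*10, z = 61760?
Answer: 5/1544 ≈ 0.0032383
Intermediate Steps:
A(P) = √(-3 + P)
v = 200 (v = (√(-3 + 7)*10)*10 = (√4*10)*10 = (2*10)*10 = 20*10 = 200)
v/z = 200/61760 = 200*(1/61760) = 5/1544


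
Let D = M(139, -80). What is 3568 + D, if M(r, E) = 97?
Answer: 3665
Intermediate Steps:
D = 97
3568 + D = 3568 + 97 = 3665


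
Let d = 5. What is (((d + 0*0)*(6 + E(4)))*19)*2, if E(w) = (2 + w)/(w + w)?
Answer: 2565/2 ≈ 1282.5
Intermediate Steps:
E(w) = (2 + w)/(2*w) (E(w) = (2 + w)/((2*w)) = (2 + w)*(1/(2*w)) = (2 + w)/(2*w))
(((d + 0*0)*(6 + E(4)))*19)*2 = (((5 + 0*0)*(6 + (½)*(2 + 4)/4))*19)*2 = (((5 + 0)*(6 + (½)*(¼)*6))*19)*2 = ((5*(6 + ¾))*19)*2 = ((5*(27/4))*19)*2 = ((135/4)*19)*2 = (2565/4)*2 = 2565/2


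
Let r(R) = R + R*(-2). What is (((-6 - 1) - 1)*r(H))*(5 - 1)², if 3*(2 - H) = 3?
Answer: 128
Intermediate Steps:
H = 1 (H = 2 - ⅓*3 = 2 - 1 = 1)
r(R) = -R (r(R) = R - 2*R = -R)
(((-6 - 1) - 1)*r(H))*(5 - 1)² = (((-6 - 1) - 1)*(-1*1))*(5 - 1)² = ((-7 - 1)*(-1))*4² = -8*(-1)*16 = 8*16 = 128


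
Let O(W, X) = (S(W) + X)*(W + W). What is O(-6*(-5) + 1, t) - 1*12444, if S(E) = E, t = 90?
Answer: -4942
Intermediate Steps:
O(W, X) = 2*W*(W + X) (O(W, X) = (W + X)*(W + W) = (W + X)*(2*W) = 2*W*(W + X))
O(-6*(-5) + 1, t) - 1*12444 = 2*(-6*(-5) + 1)*((-6*(-5) + 1) + 90) - 1*12444 = 2*(30 + 1)*((30 + 1) + 90) - 12444 = 2*31*(31 + 90) - 12444 = 2*31*121 - 12444 = 7502 - 12444 = -4942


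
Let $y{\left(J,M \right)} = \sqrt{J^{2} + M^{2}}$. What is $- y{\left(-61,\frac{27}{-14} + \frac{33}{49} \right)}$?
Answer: $- \frac{\sqrt{35751613}}{98} \approx -61.013$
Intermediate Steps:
$- y{\left(-61,\frac{27}{-14} + \frac{33}{49} \right)} = - \sqrt{\left(-61\right)^{2} + \left(\frac{27}{-14} + \frac{33}{49}\right)^{2}} = - \sqrt{3721 + \left(27 \left(- \frac{1}{14}\right) + 33 \cdot \frac{1}{49}\right)^{2}} = - \sqrt{3721 + \left(- \frac{27}{14} + \frac{33}{49}\right)^{2}} = - \sqrt{3721 + \left(- \frac{123}{98}\right)^{2}} = - \sqrt{3721 + \frac{15129}{9604}} = - \sqrt{\frac{35751613}{9604}} = - \frac{\sqrt{35751613}}{98}$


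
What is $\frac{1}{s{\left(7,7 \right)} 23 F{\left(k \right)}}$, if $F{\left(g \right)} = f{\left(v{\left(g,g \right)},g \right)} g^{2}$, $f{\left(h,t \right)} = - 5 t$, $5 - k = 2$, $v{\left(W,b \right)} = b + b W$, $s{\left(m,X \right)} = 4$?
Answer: $- \frac{1}{12420} \approx -8.0515 \cdot 10^{-5}$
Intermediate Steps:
$v{\left(W,b \right)} = b + W b$
$k = 3$ ($k = 5 - 2 = 3$)
$F{\left(g \right)} = - 5 g^{3}$ ($F{\left(g \right)} = - 5 g g^{2} = - 5 g^{3}$)
$\frac{1}{s{\left(7,7 \right)} 23 F{\left(k \right)}} = \frac{1}{4 \cdot 23 \left(- 5 \cdot 3^{3}\right)} = \frac{1}{92 \left(\left(-5\right) 27\right)} = \frac{1}{92 \left(-135\right)} = \frac{1}{-12420} = - \frac{1}{12420}$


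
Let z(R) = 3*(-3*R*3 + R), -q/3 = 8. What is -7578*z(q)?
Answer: -4364928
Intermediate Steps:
q = -24 (q = -3*8 = -24)
z(R) = -24*R (z(R) = 3*(-9*R + R) = 3*(-8*R) = -24*R)
-7578*z(q) = -(-181872)*(-24) = -7578*576 = -4364928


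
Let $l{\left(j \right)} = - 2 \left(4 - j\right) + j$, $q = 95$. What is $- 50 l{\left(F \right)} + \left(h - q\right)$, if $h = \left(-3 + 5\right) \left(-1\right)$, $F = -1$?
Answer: $453$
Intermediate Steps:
$h = -2$ ($h = 2 \left(-1\right) = -2$)
$l{\left(j \right)} = -8 + 3 j$ ($l{\left(j \right)} = \left(-8 + 2 j\right) + j = -8 + 3 j$)
$- 50 l{\left(F \right)} + \left(h - q\right) = - 50 \left(-8 + 3 \left(-1\right)\right) - 97 = - 50 \left(-8 - 3\right) - 97 = \left(-50\right) \left(-11\right) - 97 = 550 - 97 = 453$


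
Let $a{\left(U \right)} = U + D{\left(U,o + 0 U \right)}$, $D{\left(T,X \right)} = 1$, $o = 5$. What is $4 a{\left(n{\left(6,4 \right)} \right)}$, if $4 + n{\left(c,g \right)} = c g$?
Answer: $84$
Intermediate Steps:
$n{\left(c,g \right)} = -4 + c g$
$a{\left(U \right)} = 1 + U$ ($a{\left(U \right)} = U + 1 = 1 + U$)
$4 a{\left(n{\left(6,4 \right)} \right)} = 4 \left(1 + \left(-4 + 6 \cdot 4\right)\right) = 4 \left(1 + \left(-4 + 24\right)\right) = 4 \left(1 + 20\right) = 4 \cdot 21 = 84$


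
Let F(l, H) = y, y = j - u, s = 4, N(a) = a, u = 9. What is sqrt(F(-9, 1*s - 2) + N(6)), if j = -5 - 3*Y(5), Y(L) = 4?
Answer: 2*I*sqrt(5) ≈ 4.4721*I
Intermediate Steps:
j = -17 (j = -5 - 3*4 = -5 - 12 = -17)
y = -26 (y = -17 - 1*9 = -17 - 9 = -26)
F(l, H) = -26
sqrt(F(-9, 1*s - 2) + N(6)) = sqrt(-26 + 6) = sqrt(-20) = 2*I*sqrt(5)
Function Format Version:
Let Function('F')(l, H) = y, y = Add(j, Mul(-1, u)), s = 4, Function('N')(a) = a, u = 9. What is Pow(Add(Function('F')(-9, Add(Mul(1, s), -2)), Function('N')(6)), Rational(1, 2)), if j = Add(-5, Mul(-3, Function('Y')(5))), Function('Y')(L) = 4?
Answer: Mul(2, I, Pow(5, Rational(1, 2))) ≈ Mul(4.4721, I)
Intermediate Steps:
j = -17 (j = Add(-5, Mul(-3, 4)) = Add(-5, -12) = -17)
y = -26 (y = Add(-17, Mul(-1, 9)) = Add(-17, -9) = -26)
Function('F')(l, H) = -26
Pow(Add(Function('F')(-9, Add(Mul(1, s), -2)), Function('N')(6)), Rational(1, 2)) = Pow(Add(-26, 6), Rational(1, 2)) = Pow(-20, Rational(1, 2)) = Mul(2, I, Pow(5, Rational(1, 2)))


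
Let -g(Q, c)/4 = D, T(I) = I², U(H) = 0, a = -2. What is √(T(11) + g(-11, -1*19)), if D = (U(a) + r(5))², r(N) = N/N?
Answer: 3*√13 ≈ 10.817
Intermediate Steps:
r(N) = 1
D = 1 (D = (0 + 1)² = 1² = 1)
g(Q, c) = -4 (g(Q, c) = -4*1 = -4)
√(T(11) + g(-11, -1*19)) = √(11² - 4) = √(121 - 4) = √117 = 3*√13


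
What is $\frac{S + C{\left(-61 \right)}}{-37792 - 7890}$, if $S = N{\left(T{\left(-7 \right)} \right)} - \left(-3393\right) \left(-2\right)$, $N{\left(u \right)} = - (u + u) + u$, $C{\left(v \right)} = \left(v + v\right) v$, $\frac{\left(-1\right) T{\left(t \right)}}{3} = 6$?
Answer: $- \frac{337}{22841} \approx -0.014754$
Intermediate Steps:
$T{\left(t \right)} = -18$ ($T{\left(t \right)} = \left(-3\right) 6 = -18$)
$C{\left(v \right)} = 2 v^{2}$ ($C{\left(v \right)} = 2 v v = 2 v^{2}$)
$N{\left(u \right)} = - u$ ($N{\left(u \right)} = - 2 u + u = - u$)
$S = -6768$ ($S = \left(-1\right) \left(-18\right) - \left(-3393\right) \left(-2\right) = 18 - 6786 = -6768$)
$\frac{S + C{\left(-61 \right)}}{-37792 - 7890} = \frac{-6768 + 2 \left(-61\right)^{2}}{-37792 - 7890} = \frac{-6768 + 2 \cdot 3721}{-45682} = \left(-6768 + 7442\right) \left(- \frac{1}{45682}\right) = 674 \left(- \frac{1}{45682}\right) = - \frac{337}{22841}$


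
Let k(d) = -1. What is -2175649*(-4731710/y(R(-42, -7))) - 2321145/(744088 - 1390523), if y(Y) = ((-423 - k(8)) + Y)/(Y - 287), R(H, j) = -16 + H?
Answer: 15305927412249264559/2068592 ≈ 7.3992e+12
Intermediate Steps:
y(Y) = (-422 + Y)/(-287 + Y) (y(Y) = ((-423 - 1*(-1)) + Y)/(Y - 287) = ((-423 + 1) + Y)/(-287 + Y) = (-422 + Y)/(-287 + Y))
-2175649*(-4731710/y(R(-42, -7))) - 2321145/(744088 - 1390523) = -2175649*(-4731710*(-287 + (-16 - 42))/(-422 + (-16 - 42))) - 2321145/(744088 - 1390523) = -2175649*(-4731710*(-287 - 58)/(-422 - 58)) - 2321145/(-646435) = -2175649/((-480/(-345))*(-1/4731710)) - 2321145*(-1/646435) = -2175649/(-1/345*(-480)*(-1/4731710)) + 464229/129287 = -2175649/((32/23)*(-1/4731710)) + 464229/129287 = -2175649/(-16/54414665) + 464229/129287 = -2175649*(-54414665/16) + 464229/129287 = 118387211492585/16 + 464229/129287 = 15305927412249264559/2068592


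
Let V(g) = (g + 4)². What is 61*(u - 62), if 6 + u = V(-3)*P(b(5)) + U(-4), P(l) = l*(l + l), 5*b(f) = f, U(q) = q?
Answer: -4270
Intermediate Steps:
b(f) = f/5
V(g) = (4 + g)²
P(l) = 2*l² (P(l) = l*(2*l) = 2*l²)
u = -8 (u = -6 + ((4 - 3)²*(2*((⅕)*5)²) - 4) = -6 + (1²*(2*1²) - 4) = -6 + (1*(2*1) - 4) = -6 + (1*2 - 4) = -6 + (2 - 4) = -6 - 2 = -8)
61*(u - 62) = 61*(-8 - 62) = 61*(-70) = -4270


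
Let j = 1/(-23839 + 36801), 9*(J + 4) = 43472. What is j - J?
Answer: -563017423/116658 ≈ -4826.2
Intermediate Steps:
J = 43436/9 (J = -4 + (⅑)*43472 = -4 + 43472/9 = 43436/9 ≈ 4826.2)
j = 1/12962 ≈ 7.7149e-5
j - J = 1/12962 - 1*43436/9 = 1/12962 - 43436/9 = -563017423/116658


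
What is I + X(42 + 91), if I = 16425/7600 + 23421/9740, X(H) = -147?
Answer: -105435489/740240 ≈ -142.43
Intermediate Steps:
I = 3379791/740240 (I = 16425*(1/7600) + 23421*(1/9740) = 657/304 + 23421/9740 = 3379791/740240 ≈ 4.5658)
I + X(42 + 91) = 3379791/740240 - 147 = -105435489/740240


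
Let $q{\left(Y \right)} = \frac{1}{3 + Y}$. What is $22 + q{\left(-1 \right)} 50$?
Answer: $47$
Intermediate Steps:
$22 + q{\left(-1 \right)} 50 = 22 + \frac{1}{3 - 1} \cdot 50 = 22 + \frac{1}{2} \cdot 50 = 22 + 25 = 47$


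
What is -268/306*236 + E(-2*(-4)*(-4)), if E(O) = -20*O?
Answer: 66296/153 ≈ 433.31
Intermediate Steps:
-268/306*236 + E(-2*(-4)*(-4)) = -268/306*236 - 20*(-2*(-4))*(-4) = -268*1/306*236 - 160*(-4) = -134/153*236 - 20*(-32) = -31624/153 + 640 = 66296/153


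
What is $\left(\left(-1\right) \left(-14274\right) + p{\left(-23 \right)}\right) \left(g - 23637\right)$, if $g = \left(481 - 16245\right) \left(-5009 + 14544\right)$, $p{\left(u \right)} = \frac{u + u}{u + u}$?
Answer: $-2146008956675$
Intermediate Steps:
$p{\left(u \right)} = 1$ ($p{\left(u \right)} = \frac{2 u}{2 u} = 2 u \frac{1}{2 u} = 1$)
$g = -150309740$ ($g = \left(-15764\right) 9535 = -150309740$)
$\left(\left(-1\right) \left(-14274\right) + p{\left(-23 \right)}\right) \left(g - 23637\right) = \left(\left(-1\right) \left(-14274\right) + 1\right) \left(-150309740 - 23637\right) = \left(14274 + 1\right) \left(-150333377\right) = 14275 \left(-150333377\right) = -2146008956675$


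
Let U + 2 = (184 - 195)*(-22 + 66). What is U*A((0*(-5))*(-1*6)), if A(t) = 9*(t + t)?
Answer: 0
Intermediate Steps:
A(t) = 18*t (A(t) = 9*(2*t) = 18*t)
U = -486 (U = -2 + (184 - 195)*(-22 + 66) = -2 - 11*44 = -2 - 484 = -486)
U*A((0*(-5))*(-1*6)) = -8748*(0*(-5))*(-1*6) = -8748*0*(-6) = -8748*0 = -486*0 = 0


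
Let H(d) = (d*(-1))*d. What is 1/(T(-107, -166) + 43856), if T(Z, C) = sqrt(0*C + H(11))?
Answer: 43856/1923348857 - 11*I/1923348857 ≈ 2.2802e-5 - 5.7192e-9*I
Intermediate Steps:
H(d) = -d**2 (H(d) = (-d)*d = -d**2)
T(Z, C) = 11*I (T(Z, C) = sqrt(0*C - 1*11**2) = sqrt(0 - 1*121) = sqrt(0 - 121) = sqrt(-121) = 11*I)
1/(T(-107, -166) + 43856) = 1/(11*I + 43856) = 1/(43856 + 11*I) = (43856 - 11*I)/1923348857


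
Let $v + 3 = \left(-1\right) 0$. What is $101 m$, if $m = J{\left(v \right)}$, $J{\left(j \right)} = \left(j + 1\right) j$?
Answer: $606$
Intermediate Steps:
$v = -3$ ($v = -3 - 0 = -3 + 0 = -3$)
$J{\left(j \right)} = j \left(1 + j\right)$ ($J{\left(j \right)} = \left(1 + j\right) j = j \left(1 + j\right)$)
$m = 6$ ($m = - 3 \left(1 - 3\right) = \left(-3\right) \left(-2\right) = 6$)
$101 m = 101 \cdot 6 = 606$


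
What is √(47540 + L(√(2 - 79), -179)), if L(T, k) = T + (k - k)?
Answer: √(47540 + I*√77) ≈ 218.04 + 0.02*I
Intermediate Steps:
L(T, k) = T (L(T, k) = T + 0 = T)
√(47540 + L(√(2 - 79), -179)) = √(47540 + √(2 - 79)) = √(47540 + √(-77)) = √(47540 + I*√77)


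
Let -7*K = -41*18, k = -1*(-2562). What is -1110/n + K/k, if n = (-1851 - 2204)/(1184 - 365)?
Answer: 543553755/2424079 ≈ 224.23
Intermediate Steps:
k = 2562
n = -4055/819 ≈ -4.9512
K = 738/7 (K = -(-41)*18/7 = -⅐*(-738) = 738/7 ≈ 105.43)
-1110/n + K/k = -1110/(-4055/819) + (738/7)/2562 = -1110*(-819/4055) + (738/7)*(1/2562) = 181818/811 + 123/2989 = 543553755/2424079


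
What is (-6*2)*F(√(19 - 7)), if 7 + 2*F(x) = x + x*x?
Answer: -30 - 12*√3 ≈ -50.785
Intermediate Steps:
F(x) = -7/2 + x/2 + x²/2 (F(x) = -7/2 + (x + x*x)/2 = -7/2 + (x + x²)/2 = -7/2 + (x/2 + x²/2) = -7/2 + x/2 + x²/2)
(-6*2)*F(√(19 - 7)) = (-6*2)*(-7/2 + √(19 - 7)/2 + (√(19 - 7))²/2) = -12*(-7/2 + √12/2 + (√12)²/2) = -12*(-7/2 + (2*√3)/2 + (2*√3)²/2) = -12*(-7/2 + √3 + (½)*12) = -12*(-7/2 + √3 + 6) = -12*(5/2 + √3) = -30 - 12*√3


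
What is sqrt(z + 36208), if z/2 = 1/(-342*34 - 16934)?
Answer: sqrt(7384511549607)/14281 ≈ 190.28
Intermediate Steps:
z = -1/14281 (z = 2/(-342*34 - 16934) = 2/(-11628 - 16934) = 2/(-28562) = 2*(-1/28562) = -1/14281 ≈ -7.0023e-5)
sqrt(z + 36208) = sqrt(-1/14281 + 36208) = sqrt(517086447/14281) = sqrt(7384511549607)/14281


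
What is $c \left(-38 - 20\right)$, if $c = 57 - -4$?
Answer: $-3538$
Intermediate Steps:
$c = 61$ ($c = 57 + 4 = 61$)
$c \left(-38 - 20\right) = 61 \left(-38 - 20\right) = 61 \left(-58\right) = -3538$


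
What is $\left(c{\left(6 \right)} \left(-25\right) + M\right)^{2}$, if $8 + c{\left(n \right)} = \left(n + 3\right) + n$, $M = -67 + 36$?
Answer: $42436$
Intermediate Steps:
$M = -31$
$c{\left(n \right)} = -5 + 2 n$ ($c{\left(n \right)} = -8 + \left(\left(n + 3\right) + n\right) = -8 + \left(\left(3 + n\right) + n\right) = -8 + \left(3 + 2 n\right) = -5 + 2 n$)
$\left(c{\left(6 \right)} \left(-25\right) + M\right)^{2} = \left(\left(-5 + 2 \cdot 6\right) \left(-25\right) - 31\right)^{2} = \left(\left(-5 + 12\right) \left(-25\right) - 31\right)^{2} = \left(7 \left(-25\right) - 31\right)^{2} = \left(-175 - 31\right)^{2} = \left(-206\right)^{2} = 42436$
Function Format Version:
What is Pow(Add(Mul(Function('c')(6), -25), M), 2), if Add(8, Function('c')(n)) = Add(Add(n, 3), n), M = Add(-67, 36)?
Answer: 42436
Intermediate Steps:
M = -31
Function('c')(n) = Add(-5, Mul(2, n)) (Function('c')(n) = Add(-8, Add(Add(n, 3), n)) = Add(-8, Add(Add(3, n), n)) = Add(-8, Add(3, Mul(2, n))) = Add(-5, Mul(2, n)))
Pow(Add(Mul(Function('c')(6), -25), M), 2) = Pow(Add(Mul(Add(-5, Mul(2, 6)), -25), -31), 2) = Pow(Add(Mul(Add(-5, 12), -25), -31), 2) = Pow(Add(Mul(7, -25), -31), 2) = Pow(Add(-175, -31), 2) = Pow(-206, 2) = 42436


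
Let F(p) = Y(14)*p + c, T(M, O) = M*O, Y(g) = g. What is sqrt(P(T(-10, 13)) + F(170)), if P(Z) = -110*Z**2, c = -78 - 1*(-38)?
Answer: 2*I*sqrt(464165) ≈ 1362.6*I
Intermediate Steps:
c = -40 (c = -78 + 38 = -40)
F(p) = -40 + 14*p (F(p) = 14*p - 40 = -40 + 14*p)
sqrt(P(T(-10, 13)) + F(170)) = sqrt(-110*(-10*13)**2 + (-40 + 14*170)) = sqrt(-110*(-130)**2 + (-40 + 2380)) = sqrt(-110*16900 + 2340) = sqrt(-1859000 + 2340) = sqrt(-1856660) = 2*I*sqrt(464165)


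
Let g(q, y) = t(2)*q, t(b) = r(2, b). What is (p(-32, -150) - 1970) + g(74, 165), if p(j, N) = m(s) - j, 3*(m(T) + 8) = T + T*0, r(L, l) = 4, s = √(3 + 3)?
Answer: -1650 + √6/3 ≈ -1649.2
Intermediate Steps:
s = √6 ≈ 2.4495
m(T) = -8 + T/3 (m(T) = -8 + (T + T*0)/3 = -8 + (T + 0)/3 = -8 + T/3)
t(b) = 4
g(q, y) = 4*q
p(j, N) = -8 - j + √6/3 (p(j, N) = (-8 + √6/3) - j = -8 - j + √6/3)
(p(-32, -150) - 1970) + g(74, 165) = ((-8 - 1*(-32) + √6/3) - 1970) + 4*74 = ((-8 + 32 + √6/3) - 1970) + 296 = ((24 + √6/3) - 1970) + 296 = (-1946 + √6/3) + 296 = -1650 + √6/3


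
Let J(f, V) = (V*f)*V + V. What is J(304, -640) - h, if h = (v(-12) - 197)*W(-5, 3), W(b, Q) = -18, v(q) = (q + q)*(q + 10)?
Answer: 124515078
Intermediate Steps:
v(q) = 2*q*(10 + q) (v(q) = (2*q)*(10 + q) = 2*q*(10 + q))
J(f, V) = V + f*V**2 (J(f, V) = f*V**2 + V = V + f*V**2)
h = 2682 (h = (2*(-12)*(10 - 12) - 197)*(-18) = (2*(-12)*(-2) - 197)*(-18) = (48 - 197)*(-18) = -149*(-18) = 2682)
J(304, -640) - h = -640*(1 - 640*304) - 1*2682 = -640*(1 - 194560) - 2682 = -640*(-194559) - 2682 = 124517760 - 2682 = 124515078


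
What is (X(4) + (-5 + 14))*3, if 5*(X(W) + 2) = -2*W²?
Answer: 9/5 ≈ 1.8000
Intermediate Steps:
X(W) = -2 - 2*W²/5 (X(W) = -2 + (-2*W²)/5 = -2 - 2*W²/5)
(X(4) + (-5 + 14))*3 = ((-2 - ⅖*4²) + (-5 + 14))*3 = ((-2 - ⅖*16) + 9)*3 = ((-2 - 32/5) + 9)*3 = (-42/5 + 9)*3 = (⅗)*3 = 9/5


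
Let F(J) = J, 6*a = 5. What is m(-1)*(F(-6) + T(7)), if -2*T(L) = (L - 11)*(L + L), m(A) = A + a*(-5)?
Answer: -341/3 ≈ -113.67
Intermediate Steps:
a = 5/6 (a = (1/6)*5 = 5/6 ≈ 0.83333)
m(A) = -25/6 + A (m(A) = A + (5/6)*(-5) = A - 25/6 = -25/6 + A)
T(L) = -L*(-11 + L) (T(L) = -(L - 11)*(L + L)/2 = -(-11 + L)*2*L/2 = -L*(-11 + L))
m(-1)*(F(-6) + T(7)) = (-25/6 - 1)*(-6 + 7*(11 - 1*7)) = -31*(-6 + 7*(11 - 7))/6 = -31*(-6 + 7*4)/6 = -31*(-6 + 28)/6 = -31/6*22 = -341/3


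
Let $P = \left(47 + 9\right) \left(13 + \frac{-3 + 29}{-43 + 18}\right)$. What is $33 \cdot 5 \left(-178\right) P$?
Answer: $- \frac{98354256}{5} \approx -1.9671 \cdot 10^{7}$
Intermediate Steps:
$P = \frac{16744}{25}$ ($P = 56 \left(13 + \frac{26}{-25}\right) = 56 \left(13 + 26 \left(- \frac{1}{25}\right)\right) = 56 \left(13 - \frac{26}{25}\right) = 56 \cdot \frac{299}{25} = \frac{16744}{25} \approx 669.76$)
$33 \cdot 5 \left(-178\right) P = 33 \cdot 5 \left(-178\right) \frac{16744}{25} = 165 \left(-178\right) \frac{16744}{25} = \left(-29370\right) \frac{16744}{25} = - \frac{98354256}{5}$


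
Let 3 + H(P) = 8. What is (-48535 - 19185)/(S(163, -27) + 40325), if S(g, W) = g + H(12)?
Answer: -67720/40493 ≈ -1.6724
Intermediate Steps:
H(P) = 5 (H(P) = -3 + 8 = 5)
S(g, W) = 5 + g (S(g, W) = g + 5 = 5 + g)
(-48535 - 19185)/(S(163, -27) + 40325) = (-48535 - 19185)/((5 + 163) + 40325) = -67720/(168 + 40325) = -67720/40493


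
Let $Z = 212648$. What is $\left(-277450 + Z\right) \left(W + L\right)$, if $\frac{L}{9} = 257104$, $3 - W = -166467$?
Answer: $-160735269612$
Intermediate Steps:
$W = 166470$ ($W = 3 - -166467 = 3 + 166467 = 166470$)
$L = 2313936$ ($L = 9 \cdot 257104 = 2313936$)
$\left(-277450 + Z\right) \left(W + L\right) = \left(-277450 + 212648\right) \left(166470 + 2313936\right) = \left(-64802\right) 2480406 = -160735269612$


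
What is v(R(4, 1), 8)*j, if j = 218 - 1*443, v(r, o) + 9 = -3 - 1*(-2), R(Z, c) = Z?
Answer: 2250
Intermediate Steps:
v(r, o) = -10 (v(r, o) = -9 + (-3 - 1*(-2)) = -9 + (-3 + 2) = -9 - 1 = -10)
j = -225 (j = 218 - 443 = -225)
v(R(4, 1), 8)*j = -10*(-225) = 2250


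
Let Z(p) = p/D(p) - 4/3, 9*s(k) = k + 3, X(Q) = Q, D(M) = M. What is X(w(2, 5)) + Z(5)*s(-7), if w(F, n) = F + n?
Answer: 193/27 ≈ 7.1481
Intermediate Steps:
s(k) = 1/3 + k/9 (s(k) = (k + 3)/9 = (3 + k)/9 = 1/3 + k/9)
Z(p) = -1/3 (Z(p) = p/p - 4/3 = 1 - 4*1/3 = 1 - 4/3 = -1/3)
X(w(2, 5)) + Z(5)*s(-7) = (2 + 5) - (1/3 + (1/9)*(-7))/3 = 7 - (1/3 - 7/9)/3 = 7 - 1/3*(-4/9) = 7 + 4/27 = 193/27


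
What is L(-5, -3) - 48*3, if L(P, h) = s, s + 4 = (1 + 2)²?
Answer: -139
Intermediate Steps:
s = 5 (s = -4 + (1 + 2)² = -4 + 3² = -4 + 9 = 5)
L(P, h) = 5
L(-5, -3) - 48*3 = 5 - 48*3 = 5 - 144 = -139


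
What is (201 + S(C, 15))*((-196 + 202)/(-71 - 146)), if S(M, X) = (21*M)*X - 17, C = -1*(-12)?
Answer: -23784/217 ≈ -109.60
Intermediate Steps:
C = 12
S(M, X) = -17 + 21*M*X (S(M, X) = 21*M*X - 17 = -17 + 21*M*X)
(201 + S(C, 15))*((-196 + 202)/(-71 - 146)) = (201 + (-17 + 21*12*15))*((-196 + 202)/(-71 - 146)) = (201 + (-17 + 3780))*(6/(-217)) = (201 + 3763)*(6*(-1/217)) = 3964*(-6/217) = -23784/217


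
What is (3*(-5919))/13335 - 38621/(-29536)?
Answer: -3153239/131287520 ≈ -0.024018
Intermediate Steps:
(3*(-5919))/13335 - 38621/(-29536) = -17757*1/13335 - 38621*(-1/29536) = -5919/4445 + 38621/29536 = -3153239/131287520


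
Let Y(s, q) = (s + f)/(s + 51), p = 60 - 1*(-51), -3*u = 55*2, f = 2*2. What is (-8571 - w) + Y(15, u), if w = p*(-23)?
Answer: -397169/66 ≈ -6017.7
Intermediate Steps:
f = 4
u = -110/3 (u = -55*2/3 = -1/3*110 = -110/3 ≈ -36.667)
p = 111 (p = 60 + 51 = 111)
Y(s, q) = (4 + s)/(51 + s) (Y(s, q) = (s + 4)/(s + 51) = (4 + s)/(51 + s))
w = -2553 (w = 111*(-23) = -2553)
(-8571 - w) + Y(15, u) = (-8571 - 1*(-2553)) + (4 + 15)/(51 + 15) = (-8571 + 2553) + 19/66 = -6018 + (1/66)*19 = -6018 + 19/66 = -397169/66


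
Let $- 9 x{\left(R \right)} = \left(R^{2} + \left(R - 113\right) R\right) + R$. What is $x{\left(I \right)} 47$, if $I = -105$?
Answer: $- \frac{529690}{3} \approx -1.7656 \cdot 10^{5}$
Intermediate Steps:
$x{\left(R \right)} = - \frac{R}{9} - \frac{R^{2}}{9} - \frac{R \left(-113 + R\right)}{9}$ ($x{\left(R \right)} = - \frac{\left(R^{2} + \left(R - 113\right) R\right) + R}{9} = - \frac{\left(R^{2} + \left(-113 + R\right) R\right) + R}{9} = - \frac{\left(R^{2} + R \left(-113 + R\right)\right) + R}{9} = - \frac{R + R^{2} + R \left(-113 + R\right)}{9} = - \frac{R}{9} - \frac{R^{2}}{9} - \frac{R \left(-113 + R\right)}{9}$)
$x{\left(I \right)} 47 = \frac{2}{9} \left(-105\right) \left(56 - -105\right) 47 = \frac{2}{9} \left(-105\right) \left(56 + 105\right) 47 = \frac{2}{9} \left(-105\right) 161 \cdot 47 = \left(- \frac{11270}{3}\right) 47 = - \frac{529690}{3}$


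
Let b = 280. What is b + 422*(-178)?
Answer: -74836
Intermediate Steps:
b + 422*(-178) = 280 + 422*(-178) = 280 - 75116 = -74836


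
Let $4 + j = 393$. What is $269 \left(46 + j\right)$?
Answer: $117015$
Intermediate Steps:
$j = 389$ ($j = -4 + 393 = 389$)
$269 \left(46 + j\right) = 269 \left(46 + 389\right) = 269 \cdot 435 = 117015$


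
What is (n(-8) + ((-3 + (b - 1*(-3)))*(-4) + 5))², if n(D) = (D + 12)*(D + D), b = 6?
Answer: 6889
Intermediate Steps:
n(D) = 2*D*(12 + D) (n(D) = (12 + D)*(2*D) = 2*D*(12 + D))
(n(-8) + ((-3 + (b - 1*(-3)))*(-4) + 5))² = (2*(-8)*(12 - 8) + ((-3 + (6 - 1*(-3)))*(-4) + 5))² = (2*(-8)*4 + ((-3 + (6 + 3))*(-4) + 5))² = (-64 + ((-3 + 9)*(-4) + 5))² = (-64 + (6*(-4) + 5))² = (-64 + (-24 + 5))² = (-64 - 19)² = (-83)² = 6889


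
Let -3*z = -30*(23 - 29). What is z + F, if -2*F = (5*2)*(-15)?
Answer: 15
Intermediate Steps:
F = 75 (F = -5*2*(-15)/2 = -5*(-15) = -½*(-150) = 75)
z = -60 (z = -(-10)*(23 - 29) = -(-10)*(-6) = -⅓*180 = -60)
z + F = -60 + 75 = 15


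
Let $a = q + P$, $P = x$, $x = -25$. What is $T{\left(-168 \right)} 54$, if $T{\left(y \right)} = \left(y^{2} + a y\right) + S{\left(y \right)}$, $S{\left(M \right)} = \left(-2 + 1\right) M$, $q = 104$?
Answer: $816480$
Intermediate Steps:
$S{\left(M \right)} = - M$
$P = -25$
$a = 79$ ($a = 104 - 25 = 79$)
$T{\left(y \right)} = y^{2} + 78 y$ ($T{\left(y \right)} = \left(y^{2} + 79 y\right) - y = y^{2} + 78 y$)
$T{\left(-168 \right)} 54 = - 168 \left(78 - 168\right) 54 = \left(-168\right) \left(-90\right) 54 = 15120 \cdot 54 = 816480$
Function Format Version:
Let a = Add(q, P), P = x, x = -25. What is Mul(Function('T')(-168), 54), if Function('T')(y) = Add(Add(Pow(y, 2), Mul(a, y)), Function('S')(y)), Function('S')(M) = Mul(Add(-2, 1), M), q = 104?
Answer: 816480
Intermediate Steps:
Function('S')(M) = Mul(-1, M)
P = -25
a = 79 (a = Add(104, -25) = 79)
Function('T')(y) = Add(Pow(y, 2), Mul(78, y)) (Function('T')(y) = Add(Add(Pow(y, 2), Mul(79, y)), Mul(-1, y)) = Add(Pow(y, 2), Mul(78, y)))
Mul(Function('T')(-168), 54) = Mul(Mul(-168, Add(78, -168)), 54) = Mul(Mul(-168, -90), 54) = Mul(15120, 54) = 816480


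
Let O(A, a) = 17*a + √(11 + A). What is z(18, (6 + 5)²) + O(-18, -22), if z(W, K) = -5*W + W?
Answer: -446 + I*√7 ≈ -446.0 + 2.6458*I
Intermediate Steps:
O(A, a) = √(11 + A) + 17*a
z(W, K) = -4*W
z(18, (6 + 5)²) + O(-18, -22) = -4*18 + (√(11 - 18) + 17*(-22)) = -72 + (√(-7) - 374) = -72 + (I*√7 - 374) = -72 + (-374 + I*√7) = -446 + I*√7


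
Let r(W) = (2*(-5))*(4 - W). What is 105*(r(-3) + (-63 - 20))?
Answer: -16065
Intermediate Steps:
r(W) = -40 + 10*W (r(W) = -10*(4 - W) = -40 + 10*W)
105*(r(-3) + (-63 - 20)) = 105*((-40 + 10*(-3)) + (-63 - 20)) = 105*((-40 - 30) - 83) = 105*(-70 - 83) = 105*(-153) = -16065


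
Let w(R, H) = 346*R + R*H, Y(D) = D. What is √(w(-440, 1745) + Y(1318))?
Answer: I*√918722 ≈ 958.5*I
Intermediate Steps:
w(R, H) = 346*R + H*R
√(w(-440, 1745) + Y(1318)) = √(-440*(346 + 1745) + 1318) = √(-440*2091 + 1318) = √(-920040 + 1318) = √(-918722) = I*√918722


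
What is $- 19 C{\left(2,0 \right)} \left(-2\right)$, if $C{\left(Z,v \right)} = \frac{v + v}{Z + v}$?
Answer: $0$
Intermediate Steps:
$C{\left(Z,v \right)} = \frac{2 v}{Z + v}$
$- 19 C{\left(2,0 \right)} \left(-2\right) = - 19 \cdot 2 \cdot 0 \frac{1}{2 + 0} \left(-2\right) = - 19 \cdot 2 \cdot 0 \cdot \frac{1}{2} \left(-2\right) = \left(-19\right) 0 \left(-2\right) = 0 \left(-2\right) = 0$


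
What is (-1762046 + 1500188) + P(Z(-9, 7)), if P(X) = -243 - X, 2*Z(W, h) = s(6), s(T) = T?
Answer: -262104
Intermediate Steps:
Z(W, h) = 3 (Z(W, h) = (½)*6 = 3)
(-1762046 + 1500188) + P(Z(-9, 7)) = (-1762046 + 1500188) + (-243 - 1*3) = -261858 + (-243 - 3) = -261858 - 246 = -262104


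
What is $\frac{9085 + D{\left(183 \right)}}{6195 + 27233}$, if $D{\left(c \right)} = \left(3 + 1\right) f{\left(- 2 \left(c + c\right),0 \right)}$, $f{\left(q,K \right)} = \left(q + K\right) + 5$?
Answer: $\frac{6177}{33428} \approx 0.18479$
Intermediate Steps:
$f{\left(q,K \right)} = 5 + K + q$ ($f{\left(q,K \right)} = \left(K + q\right) + 5 = 5 + K + q$)
$D{\left(c \right)} = 20 - 16 c$ ($D{\left(c \right)} = \left(3 + 1\right) \left(5 + 0 - 2 \left(c + c\right)\right) = 4 \left(5 + 0 - 2 \cdot 2 c\right) = 4 \left(5 + 0 - 4 c\right) = 4 \left(5 - 4 c\right) = 20 - 16 c$)
$\frac{9085 + D{\left(183 \right)}}{6195 + 27233} = \frac{9085 + \left(20 - 2928\right)}{6195 + 27233} = \frac{9085 + \left(20 - 2928\right)}{33428} = \left(9085 - 2908\right) \frac{1}{33428} = 6177 \cdot \frac{1}{33428} = \frac{6177}{33428}$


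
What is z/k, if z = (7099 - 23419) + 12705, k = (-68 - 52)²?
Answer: -241/960 ≈ -0.25104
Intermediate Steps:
k = 14400 (k = (-120)² = 14400)
z = -3615 (z = -16320 + 12705 = -3615)
z/k = -3615/14400 = -3615*1/14400 = -241/960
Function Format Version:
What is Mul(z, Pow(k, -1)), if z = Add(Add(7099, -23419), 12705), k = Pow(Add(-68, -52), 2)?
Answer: Rational(-241, 960) ≈ -0.25104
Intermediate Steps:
k = 14400 (k = Pow(-120, 2) = 14400)
z = -3615 (z = Add(-16320, 12705) = -3615)
Mul(z, Pow(k, -1)) = Mul(-3615, Pow(14400, -1)) = Mul(-3615, Rational(1, 14400)) = Rational(-241, 960)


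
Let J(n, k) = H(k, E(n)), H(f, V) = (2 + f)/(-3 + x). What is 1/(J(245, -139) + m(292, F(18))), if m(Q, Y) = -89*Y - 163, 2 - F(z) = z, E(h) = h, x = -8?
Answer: 11/14008 ≈ 0.00078527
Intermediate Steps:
H(f, V) = -2/11 - f/11 (H(f, V) = (2 + f)/(-3 - 8) = (2 + f)/(-11) = (2 + f)*(-1/11) = -2/11 - f/11)
F(z) = 2 - z
J(n, k) = -2/11 - k/11
m(Q, Y) = -163 - 89*Y
1/(J(245, -139) + m(292, F(18))) = 1/((-2/11 - 1/11*(-139)) + (-163 - 89*(2 - 1*18))) = 1/((-2/11 + 139/11) + (-163 - 89*(2 - 18))) = 1/(137/11 + (-163 - 89*(-16))) = 1/(137/11 + (-163 + 1424)) = 1/(137/11 + 1261) = 1/(14008/11) = 11/14008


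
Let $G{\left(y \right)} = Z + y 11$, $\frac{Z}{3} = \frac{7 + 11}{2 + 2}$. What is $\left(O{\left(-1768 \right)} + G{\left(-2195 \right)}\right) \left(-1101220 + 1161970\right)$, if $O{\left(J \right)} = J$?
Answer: $-1573394625$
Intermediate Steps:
$Z = \frac{27}{2}$ ($Z = 3 \frac{7 + 11}{2 + 2} = 3 \cdot \frac{18}{4} = 3 \cdot 18 \cdot \frac{1}{4} = 3 \cdot \frac{9}{2} = \frac{27}{2} \approx 13.5$)
$G{\left(y \right)} = \frac{27}{2} + 11 y$ ($G{\left(y \right)} = \frac{27}{2} + y 11 = \frac{27}{2} + 11 y$)
$\left(O{\left(-1768 \right)} + G{\left(-2195 \right)}\right) \left(-1101220 + 1161970\right) = \left(-1768 + \left(\frac{27}{2} + 11 \left(-2195\right)\right)\right) \left(-1101220 + 1161970\right) = \left(-1768 + \left(\frac{27}{2} - 24145\right)\right) 60750 = \left(-1768 - \frac{48263}{2}\right) 60750 = \left(- \frac{51799}{2}\right) 60750 = -1573394625$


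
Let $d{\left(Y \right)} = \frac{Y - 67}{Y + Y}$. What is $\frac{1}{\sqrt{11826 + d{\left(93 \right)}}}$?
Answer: $\frac{\sqrt{102284283}}{1099831} \approx 0.0091956$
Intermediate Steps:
$d{\left(Y \right)} = \frac{-67 + Y}{2 Y}$
$\frac{1}{\sqrt{11826 + d{\left(93 \right)}}} = \frac{1}{\sqrt{11826 + \frac{-67 + 93}{2 \cdot 93}}} = \frac{1}{\sqrt{11826 + \frac{1}{2} \cdot \frac{1}{93} \cdot 26}} = \frac{1}{\sqrt{11826 + \frac{13}{93}}} = \frac{1}{\sqrt{\frac{1099831}{93}}} = \frac{1}{\frac{1}{93} \sqrt{102284283}} = \frac{\sqrt{102284283}}{1099831}$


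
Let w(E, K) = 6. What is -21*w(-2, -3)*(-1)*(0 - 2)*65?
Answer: -16380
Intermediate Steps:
-21*w(-2, -3)*(-1)*(0 - 2)*65 = -21*6*(-1)*(0 - 2)*65 = -(-126)*(-2)*65 = -21*12*65 = -252*65 = -16380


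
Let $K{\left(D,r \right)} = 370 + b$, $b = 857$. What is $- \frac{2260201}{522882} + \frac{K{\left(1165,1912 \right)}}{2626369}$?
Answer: $- \frac{5935480263955}{1373281075458} \approx -4.3221$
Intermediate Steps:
$K{\left(D,r \right)} = 1227$ ($K{\left(D,r \right)} = 370 + 857 = 1227$)
$- \frac{2260201}{522882} + \frac{K{\left(1165,1912 \right)}}{2626369} = - \frac{2260201}{522882} + \frac{1227}{2626369} = - \frac{5935480263955}{1373281075458}$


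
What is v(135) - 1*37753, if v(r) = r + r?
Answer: -37483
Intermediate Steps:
v(r) = 2*r
v(135) - 1*37753 = 2*135 - 1*37753 = 270 - 37753 = -37483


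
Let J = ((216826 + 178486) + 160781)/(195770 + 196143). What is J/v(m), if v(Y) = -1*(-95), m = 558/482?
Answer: 556093/37231735 ≈ 0.014936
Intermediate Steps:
m = 279/241 (m = 558*(1/482) = 279/241 ≈ 1.1577)
J = 556093/391913 (J = (395312 + 160781)/391913 = 556093*(1/391913) = 556093/391913 ≈ 1.4189)
v(Y) = 95
J/v(m) = (556093/391913)/95 = (556093/391913)*(1/95) = 556093/37231735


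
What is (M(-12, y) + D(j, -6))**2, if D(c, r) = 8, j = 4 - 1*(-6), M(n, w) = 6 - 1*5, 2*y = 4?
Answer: 81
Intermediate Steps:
y = 2 (y = (1/2)*4 = 2)
M(n, w) = 1 (M(n, w) = 6 - 5 = 1)
j = 10 (j = 4 + 6 = 10)
(M(-12, y) + D(j, -6))**2 = (1 + 8)**2 = 9**2 = 81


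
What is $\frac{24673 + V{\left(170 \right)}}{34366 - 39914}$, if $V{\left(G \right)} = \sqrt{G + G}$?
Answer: $- \frac{24673}{5548} - \frac{\sqrt{85}}{2774} \approx -4.4505$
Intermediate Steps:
$V{\left(G \right)} = \sqrt{2} \sqrt{G}$ ($V{\left(G \right)} = \sqrt{2 G} = \sqrt{2} \sqrt{G}$)
$\frac{24673 + V{\left(170 \right)}}{34366 - 39914} = \frac{24673 + \sqrt{2} \sqrt{170}}{34366 - 39914} = \frac{24673 + 2 \sqrt{85}}{-5548} = \left(24673 + 2 \sqrt{85}\right) \left(- \frac{1}{5548}\right) = - \frac{24673}{5548} - \frac{\sqrt{85}}{2774}$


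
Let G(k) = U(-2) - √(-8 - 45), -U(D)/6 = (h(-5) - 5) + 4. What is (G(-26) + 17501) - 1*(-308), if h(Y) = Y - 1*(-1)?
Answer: 17839 - I*√53 ≈ 17839.0 - 7.2801*I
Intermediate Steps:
h(Y) = 1 + Y (h(Y) = Y + 1 = 1 + Y)
U(D) = 30 (U(D) = -6*(((1 - 5) - 5) + 4) = -6*((-4 - 5) + 4) = -6*(-9 + 4) = -6*(-5) = 30)
G(k) = 30 - I*√53 (G(k) = 30 - √(-8 - 45) = 30 - √(-53) = 30 - I*√53)
(G(-26) + 17501) - 1*(-308) = ((30 - I*√53) + 17501) - 1*(-308) = (17531 - I*√53) + 308 = 17839 - I*√53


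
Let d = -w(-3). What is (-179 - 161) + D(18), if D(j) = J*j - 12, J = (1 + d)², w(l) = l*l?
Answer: 800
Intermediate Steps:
w(l) = l²
d = -9 (d = -1*(-3)² = -1*9 = -9)
J = 64 (J = (1 - 9)² = (-8)² = 64)
D(j) = -12 + 64*j (D(j) = 64*j - 12 = -12 + 64*j)
(-179 - 161) + D(18) = (-179 - 161) + (-12 + 64*18) = -340 + (-12 + 1152) = -340 + 1140 = 800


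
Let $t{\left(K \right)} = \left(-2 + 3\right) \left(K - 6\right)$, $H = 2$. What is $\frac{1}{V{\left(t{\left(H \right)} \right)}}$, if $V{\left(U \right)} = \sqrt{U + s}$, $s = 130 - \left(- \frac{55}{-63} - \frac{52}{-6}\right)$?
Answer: $\frac{3 \sqrt{51359}}{7337} \approx 0.092664$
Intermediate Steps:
$t{\left(K \right)} = -6 + K$ ($t{\left(K \right)} = 1 \left(-6 + K\right) = -6 + K$)
$s = \frac{7589}{63}$ ($s = 130 - \left(\left(-55\right) \left(- \frac{1}{63}\right) - - \frac{26}{3}\right) = 130 - \left(\frac{55}{63} + \frac{26}{3}\right) = 130 - \frac{601}{63} = \frac{7589}{63} \approx 120.46$)
$V{\left(U \right)} = \sqrt{\frac{7589}{63} + U}$ ($V{\left(U \right)} = \sqrt{U + \frac{7589}{63}} = \sqrt{\frac{7589}{63} + U}$)
$\frac{1}{V{\left(t{\left(H \right)} \right)}} = \frac{1}{\frac{1}{21} \sqrt{53123 + 441 \left(-6 + 2\right)}} = \frac{1}{\frac{1}{21} \sqrt{53123 + 441 \left(-4\right)}} = \frac{1}{\frac{1}{21} \sqrt{53123 - 1764}} = \frac{1}{\frac{1}{21} \sqrt{51359}} = \frac{3 \sqrt{51359}}{7337}$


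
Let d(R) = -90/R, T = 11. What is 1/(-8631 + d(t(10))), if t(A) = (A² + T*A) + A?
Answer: -22/189891 ≈ -0.00011586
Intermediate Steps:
t(A) = A² + 12*A (t(A) = (A² + 11*A) + A = A² + 12*A)
1/(-8631 + d(t(10))) = 1/(-8631 - 90*1/(10*(12 + 10))) = 1/(-8631 - 90/(10*22)) = 1/(-8631 - 90/220) = 1/(-8631 - 90*1/220) = 1/(-8631 - 9/22) = 1/(-189891/22) = -22/189891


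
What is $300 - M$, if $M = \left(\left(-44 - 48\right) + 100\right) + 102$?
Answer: $190$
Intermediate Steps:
$M = 110$ ($M = \left(\left(-44 - 48\right) + 100\right) + 102 = \left(-92 + 100\right) + 102 = 8 + 102 = 110$)
$300 - M = 300 - 110 = 190$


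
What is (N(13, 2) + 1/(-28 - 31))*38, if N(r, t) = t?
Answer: 4446/59 ≈ 75.356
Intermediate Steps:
(N(13, 2) + 1/(-28 - 31))*38 = (2 + 1/(-28 - 31))*38 = (2 + 1/(-59))*38 = (2 - 1/59)*38 = (117/59)*38 = 4446/59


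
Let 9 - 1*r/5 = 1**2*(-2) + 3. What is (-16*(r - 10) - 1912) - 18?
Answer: -2410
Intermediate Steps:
r = 40 (r = 45 - 5*(1**2*(-2) + 3) = 45 - 5*(1*(-2) + 3) = 45 - 5*(-2 + 3) = 45 - 5*1 = 45 - 5 = 40)
(-16*(r - 10) - 1912) - 18 = (-16*(40 - 10) - 1912) - 18 = (-16*30 - 1912) - 18 = (-480 - 1912) - 18 = -2392 - 18 = -2410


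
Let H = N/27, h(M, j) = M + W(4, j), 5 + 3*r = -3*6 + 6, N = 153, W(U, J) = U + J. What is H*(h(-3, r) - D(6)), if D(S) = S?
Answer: -544/9 ≈ -60.444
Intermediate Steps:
W(U, J) = J + U
r = -17/3 (r = -5/3 + (-3*6 + 6)/3 = -5/3 + (-18 + 6)/3 = -5/3 + (⅓)*(-12) = -5/3 - 4 = -17/3 ≈ -5.6667)
h(M, j) = 4 + M + j (h(M, j) = M + (j + 4) = M + (4 + j) = 4 + M + j)
H = 17/3 (H = 153/27 = 153*(1/27) = 17/3 ≈ 5.6667)
H*(h(-3, r) - D(6)) = 17*((4 - 3 - 17/3) - 1*6)/3 = 17*(-14/3 - 6)/3 = (17/3)*(-32/3) = -544/9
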